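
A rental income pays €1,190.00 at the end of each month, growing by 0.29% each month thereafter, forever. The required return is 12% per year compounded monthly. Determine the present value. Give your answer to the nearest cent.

€167,605.63

Periodic rate r = 0.12/12 per month.
Growing perpetuity (Gordon): PV = PMT₁ / (r − g) = 1,190 / (r − 0.0029) = €167,605.63.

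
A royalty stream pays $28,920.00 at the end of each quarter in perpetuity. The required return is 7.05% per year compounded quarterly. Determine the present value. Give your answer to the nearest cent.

Periodic rate r = 0.0705/4 per quarter.
Level perpetuity: PV = PMT / r = 28,920 / (0.0705/4) = $1,640,851.06.

$1,640,851.06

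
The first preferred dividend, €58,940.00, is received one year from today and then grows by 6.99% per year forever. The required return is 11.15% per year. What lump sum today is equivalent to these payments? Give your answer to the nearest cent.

€1,416,826.92

Periodic rate r = 0.1115 per year.
Growing perpetuity (Gordon): PV = PMT₁ / (r − g) = 58,940 / (r − 0.0699) = €1,416,826.92.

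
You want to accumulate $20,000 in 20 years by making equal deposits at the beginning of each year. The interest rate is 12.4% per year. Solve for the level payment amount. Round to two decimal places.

Level annuity due; solve FV = PMT × [((1+r)^n − 1)/r] × (1+r) for PMT.
Periodic rate r = 0.124 per year.
With n = 20: PMT = 20,000 / ([((1+r)^n − 1)/r] × (1+r)) = $235.75

$235.75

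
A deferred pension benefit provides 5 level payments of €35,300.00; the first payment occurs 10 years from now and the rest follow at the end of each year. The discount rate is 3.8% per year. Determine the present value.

€112,974.49

Ordinary annuity of 5 payments, first payment at period 10.
Periodic rate r = 0.038 per year.
The ordinary-annuity PV formula values the stream one period before the first payment (period 9); discount that back 9 periods:
PV₀ = 35,300 × [1 − (1+r)^−5] / r × (1+r)^−9 = €112,974.49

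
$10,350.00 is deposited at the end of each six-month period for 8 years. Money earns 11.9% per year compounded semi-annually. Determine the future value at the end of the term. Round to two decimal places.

This is an ordinary annuity: 16 deposits of $10,350.00 at the end of each six-month period.
Periodic rate r = 0.119/2 per half-year; n is counted in half-years.
FV = PMT × [((1+r)^n − 1)/r] = 10,350 × [(1+r)^16 − 1] / r = $264,620.26

$264,620.26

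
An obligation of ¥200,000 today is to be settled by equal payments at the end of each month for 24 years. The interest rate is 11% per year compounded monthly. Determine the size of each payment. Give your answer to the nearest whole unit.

Level ordinary annuity; solve PV = PMT × [(1 − (1+r)^−n)/r] for PMT.
Periodic rate r = 0.11/12 per month; n is counted in months.
With n = 288: PMT = 200,000 / ([(1 − (1+r)^−n)/r]) = ¥1,976

¥1,976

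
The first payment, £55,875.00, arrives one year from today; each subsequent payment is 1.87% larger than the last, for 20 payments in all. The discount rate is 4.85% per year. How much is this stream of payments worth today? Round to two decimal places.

Periodic rate r = 0.0485 per year.
Growing ordinary annuity: PV = PMT₁ × [1 − ((1+g)/(1+r))^n] / (r − g) = 55,875 × [1 − ((1+0.0187)/(1+r))^20] / (r − 0.0187) = £821,683.96.

£821,683.96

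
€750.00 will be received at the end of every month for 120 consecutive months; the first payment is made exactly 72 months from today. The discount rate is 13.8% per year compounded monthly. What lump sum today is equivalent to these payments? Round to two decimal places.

Ordinary annuity of 120 payments, first payment at period 72.
Periodic rate r = 0.138/12 per month; n is counted in months.
The ordinary-annuity PV formula values the stream one period before the first payment (period 71); discount that back 71 periods:
PV₀ = 750 × [1 − (1+r)^−120] / r × (1+r)^−71 = €21,616.03

€21,616.03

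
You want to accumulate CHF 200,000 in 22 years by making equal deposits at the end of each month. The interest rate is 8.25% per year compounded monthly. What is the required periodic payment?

Level ordinary annuity; solve FV = PMT × [((1+r)^n − 1)/r] for PMT.
Periodic rate r = 0.0825/12 per month; n is counted in months.
With n = 264: PMT = 200,000 / ([((1+r)^n − 1)/r]) = CHF 269.45

CHF 269.45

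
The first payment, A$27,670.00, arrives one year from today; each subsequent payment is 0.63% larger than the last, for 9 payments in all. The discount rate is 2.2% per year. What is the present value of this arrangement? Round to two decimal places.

A$229,220.78

Periodic rate r = 0.022 per year.
Growing ordinary annuity: PV = PMT₁ × [1 − ((1+g)/(1+r))^n] / (r − g) = 27,670 × [1 − ((1+0.0063)/(1+r))^9] / (r − 0.0063) = A$229,220.78.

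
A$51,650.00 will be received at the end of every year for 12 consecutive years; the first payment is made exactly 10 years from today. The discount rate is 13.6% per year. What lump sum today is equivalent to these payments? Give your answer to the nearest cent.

Ordinary annuity of 12 payments, first payment at period 10.
Periodic rate r = 0.136 per year.
The ordinary-annuity PV formula values the stream one period before the first payment (period 9); discount that back 9 periods:
PV₀ = 51,650 × [1 − (1+r)^−12] / r × (1+r)^−9 = A$94,441.93

A$94,441.93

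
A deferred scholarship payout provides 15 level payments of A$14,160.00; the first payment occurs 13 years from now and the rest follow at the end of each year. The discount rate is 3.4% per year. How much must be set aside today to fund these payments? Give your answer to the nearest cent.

A$109,967.79

Ordinary annuity of 15 payments, first payment at period 13.
Periodic rate r = 0.034 per year.
The ordinary-annuity PV formula values the stream one period before the first payment (period 12); discount that back 12 periods:
PV₀ = 14,160 × [1 − (1+r)^−15] / r × (1+r)^−12 = A$109,967.79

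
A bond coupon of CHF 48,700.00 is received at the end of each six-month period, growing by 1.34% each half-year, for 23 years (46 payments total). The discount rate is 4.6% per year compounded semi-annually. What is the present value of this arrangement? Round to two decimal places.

CHF 1,785,157.67

Periodic rate r = 0.046/2 per half-year; n is counted in half-years.
Growing ordinary annuity: PV = PMT₁ × [1 − ((1+g)/(1+r))^n] / (r − g) = 48,700 × [1 − ((1+0.0134)/(1+r))^46] / (r − 0.0134) = CHF 1,785,157.67.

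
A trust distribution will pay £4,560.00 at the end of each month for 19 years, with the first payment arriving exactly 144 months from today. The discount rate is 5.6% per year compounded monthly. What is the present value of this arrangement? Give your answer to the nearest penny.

Ordinary annuity of 228 payments, first payment at period 144.
Periodic rate r = 0.056/12 per month; n is counted in months.
The ordinary-annuity PV formula values the stream one period before the first payment (period 143); discount that back 143 periods:
PV₀ = 4,560 × [1 − (1+r)^−228] / r × (1+r)^−143 = £328,426.87

£328,426.87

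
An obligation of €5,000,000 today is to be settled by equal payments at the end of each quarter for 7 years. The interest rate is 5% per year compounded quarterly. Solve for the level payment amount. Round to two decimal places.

€212,743.16

Level ordinary annuity; solve PV = PMT × [(1 − (1+r)^−n)/r] for PMT.
Periodic rate r = 0.05/4 per quarter; n is counted in quarters.
With n = 28: PMT = 5,000,000 / ([(1 − (1+r)^−n)/r]) = €212,743.16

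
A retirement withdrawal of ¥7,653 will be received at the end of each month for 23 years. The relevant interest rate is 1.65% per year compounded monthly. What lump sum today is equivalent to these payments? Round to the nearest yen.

This is an ordinary annuity: 276 payments of ¥7,653 at the end of each month.
Periodic rate r = 0.0165/12 per month; n is counted in months.
PV = PMT × [(1 − (1+r)^−n)/r] = 7,653 × [1 − (1+r)^−276] / r = ¥1,756,674

¥1,756,674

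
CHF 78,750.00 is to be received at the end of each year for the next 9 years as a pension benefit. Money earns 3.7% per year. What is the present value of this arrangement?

This is an ordinary annuity: 9 payments of CHF 78,750.00 at the end of each year.
Periodic rate r = 0.037 per year.
PV = PMT × [(1 − (1+r)^−n)/r] = 78,750 × [1 − (1+r)^−9] / r = CHF 593,619.94

CHF 593,619.94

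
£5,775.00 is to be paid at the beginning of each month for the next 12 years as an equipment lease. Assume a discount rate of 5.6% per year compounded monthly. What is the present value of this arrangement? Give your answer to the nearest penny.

£607,358.39

This is an annuity due: 144 payments of £5,775.00 at the beginning of each month.
Periodic rate r = 0.056/12 per month; n is counted in months.
PV = PMT × [(1 − (1+r)^−n)/r] × (1+r) = 5,775 × [1 − (1+r)^−144] / r × (1+r) = £607,358.39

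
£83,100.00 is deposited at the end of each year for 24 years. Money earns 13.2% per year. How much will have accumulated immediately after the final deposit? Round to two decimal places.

This is an ordinary annuity: 24 deposits of £83,100.00 at the end of each year.
Periodic rate r = 0.132 per year.
FV = PMT × [((1+r)^n − 1)/r] = 83,100 × [(1+r)^24 − 1] / r = £11,711,198.37

£11,711,198.37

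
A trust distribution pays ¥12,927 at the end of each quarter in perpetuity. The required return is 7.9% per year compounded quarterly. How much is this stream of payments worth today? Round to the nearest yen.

Periodic rate r = 0.079/4 per quarter.
Level perpetuity: PV = PMT / r = 12,927 / (0.079/4) = ¥654,532.

¥654,532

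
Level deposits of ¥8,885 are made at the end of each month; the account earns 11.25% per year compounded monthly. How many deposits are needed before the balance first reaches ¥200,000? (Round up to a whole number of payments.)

Periodic rate r = 0.1125/12 per month; n is counted in months.
Ordinary annuity FV: 200,000 = 8,885 × [((1+r)^n − 1)/r].
(1+r)^n = 1 + 200,000 × r / 8,885, so n = ln(1 + 200,000·r/8,885) / ln(1+r) = 20.52.
Round up to a whole number of payments: n = 21.

21 payments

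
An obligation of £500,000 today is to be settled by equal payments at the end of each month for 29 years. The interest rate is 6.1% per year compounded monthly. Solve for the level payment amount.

Level ordinary annuity; solve PV = PMT × [(1 − (1+r)^−n)/r] for PMT.
Periodic rate r = 0.061/12 per month; n is counted in months.
With n = 348: PMT = 500,000 / ([(1 − (1+r)^−n)/r]) = £3,066.94

£3,066.94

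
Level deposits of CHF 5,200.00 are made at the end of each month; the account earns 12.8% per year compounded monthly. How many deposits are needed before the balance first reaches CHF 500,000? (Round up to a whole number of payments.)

67 payments

Periodic rate r = 0.128/12 per month; n is counted in months.
Ordinary annuity FV: 500,000 = 5,200 × [((1+r)^n − 1)/r].
(1+r)^n = 1 + 500,000 × r / 5,200, so n = ln(1 + 500,000·r/5,200) / ln(1+r) = 66.53.
Round up to a whole number of payments: n = 67.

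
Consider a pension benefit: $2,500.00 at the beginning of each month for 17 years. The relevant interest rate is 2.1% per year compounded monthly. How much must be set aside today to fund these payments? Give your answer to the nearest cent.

This is an annuity due: 204 payments of $2,500.00 at the beginning of each month.
Periodic rate r = 0.021/12 per month; n is counted in months.
PV = PMT × [(1 − (1+r)^−n)/r] × (1+r) = 2,500 × [1 − (1+r)^−204] / r × (1+r) = $429,334.50

$429,334.50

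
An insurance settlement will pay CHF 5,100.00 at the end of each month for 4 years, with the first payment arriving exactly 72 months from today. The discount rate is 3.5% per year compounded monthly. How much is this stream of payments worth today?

CHF 185,511.91

Ordinary annuity of 48 payments, first payment at period 72.
Periodic rate r = 0.035/12 per month; n is counted in months.
The ordinary-annuity PV formula values the stream one period before the first payment (period 71); discount that back 71 periods:
PV₀ = 5,100 × [1 − (1+r)^−48] / r × (1+r)^−71 = CHF 185,511.91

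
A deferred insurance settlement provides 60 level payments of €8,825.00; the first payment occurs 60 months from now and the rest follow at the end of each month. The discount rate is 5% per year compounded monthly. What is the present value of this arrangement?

Ordinary annuity of 60 payments, first payment at period 60.
Periodic rate r = 0.05/12 per month; n is counted in months.
The ordinary-annuity PV formula values the stream one period before the first payment (period 59); discount that back 59 periods:
PV₀ = 8,825 × [1 − (1+r)^−60] / r × (1+r)^−59 = €365,908.22

€365,908.22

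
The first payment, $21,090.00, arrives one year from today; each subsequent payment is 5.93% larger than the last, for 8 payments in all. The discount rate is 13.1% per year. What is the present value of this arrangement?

Periodic rate r = 0.131 per year.
Growing ordinary annuity: PV = PMT₁ × [1 − ((1+g)/(1+r))^n] / (r − g) = 21,090 × [1 − ((1+0.0593)/(1+r))^8] / (r − 0.0593) = $119,958.22.

$119,958.22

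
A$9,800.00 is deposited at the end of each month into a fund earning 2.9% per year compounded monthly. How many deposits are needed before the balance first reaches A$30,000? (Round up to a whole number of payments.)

4 payments

Periodic rate r = 0.029/12 per month; n is counted in months.
Ordinary annuity FV: 30,000 = 9,800 × [((1+r)^n − 1)/r].
(1+r)^n = 1 + 30,000 × r / 9,800, so n = ln(1 + 30,000·r/9,800) / ln(1+r) = 3.05.
Round up to a whole number of payments: n = 4.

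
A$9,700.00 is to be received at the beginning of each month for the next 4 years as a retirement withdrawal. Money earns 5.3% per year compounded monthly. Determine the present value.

A$420,576.63

This is an annuity due: 48 payments of A$9,700.00 at the beginning of each month.
Periodic rate r = 0.053/12 per month; n is counted in months.
PV = PMT × [(1 − (1+r)^−n)/r] × (1+r) = 9,700 × [1 − (1+r)^−48] / r × (1+r) = A$420,576.63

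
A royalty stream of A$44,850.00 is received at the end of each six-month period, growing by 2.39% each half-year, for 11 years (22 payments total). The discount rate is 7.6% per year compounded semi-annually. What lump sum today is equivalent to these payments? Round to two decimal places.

Periodic rate r = 0.076/2 per half-year; n is counted in half-years.
Growing ordinary annuity: PV = PMT₁ × [1 − ((1+g)/(1+r))^n] / (r − g) = 44,850 × [1 − ((1+0.0239)/(1+r))^22] / (r − 0.0239) = A$826,520.16.

A$826,520.16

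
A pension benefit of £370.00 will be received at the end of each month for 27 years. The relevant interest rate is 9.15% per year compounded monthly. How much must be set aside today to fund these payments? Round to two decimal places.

This is an ordinary annuity: 324 payments of £370.00 at the end of each month.
Periodic rate r = 0.0915/12 per month; n is counted in months.
PV = PMT × [(1 − (1+r)^−n)/r] = 370 × [1 − (1+r)^−324] / r = £44,383.57

£44,383.57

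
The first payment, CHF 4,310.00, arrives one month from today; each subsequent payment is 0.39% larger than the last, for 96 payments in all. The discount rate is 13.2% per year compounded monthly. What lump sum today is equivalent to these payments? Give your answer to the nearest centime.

Periodic rate r = 0.132/12 per month; n is counted in months.
Growing ordinary annuity: PV = PMT₁ × [1 − ((1+g)/(1+r))^n] / (r − g) = 4,310 × [1 − ((1+0.0039)/(1+r))^96] / (r − 0.0039) = CHF 298,445.33.

CHF 298,445.33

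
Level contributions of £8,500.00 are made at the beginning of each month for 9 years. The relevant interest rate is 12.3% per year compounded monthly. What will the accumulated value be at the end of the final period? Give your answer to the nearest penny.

This is an annuity due: 108 deposits of £8,500.00 at the beginning of each month.
Periodic rate r = 0.123/12 per month; n is counted in months.
FV = PMT × [((1+r)^n − 1)/r] × (1+r) = 8,500 × [(1+r)^108 − 1] / r × (1+r) = £1,682,464.76

£1,682,464.76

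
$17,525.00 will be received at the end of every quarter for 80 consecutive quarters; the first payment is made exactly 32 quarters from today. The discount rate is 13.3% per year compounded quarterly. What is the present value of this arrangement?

$177,238.90

Ordinary annuity of 80 payments, first payment at period 32.
Periodic rate r = 0.133/4 per quarter; n is counted in quarters.
The ordinary-annuity PV formula values the stream one period before the first payment (period 31); discount that back 31 periods:
PV₀ = 17,525 × [1 − (1+r)^−80] / r × (1+r)^−31 = $177,238.90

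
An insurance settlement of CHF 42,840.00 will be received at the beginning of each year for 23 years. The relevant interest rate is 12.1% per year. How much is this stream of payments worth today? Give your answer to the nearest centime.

This is an annuity due: 23 payments of CHF 42,840.00 at the beginning of each year.
Periodic rate r = 0.121 per year.
PV = PMT × [(1 − (1+r)^−n)/r] × (1+r) = 42,840 × [1 − (1+r)^−23] / r × (1+r) = CHF 368,198.92

CHF 368,198.92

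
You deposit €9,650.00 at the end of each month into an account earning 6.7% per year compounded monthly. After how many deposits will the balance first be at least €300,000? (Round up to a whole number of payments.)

Periodic rate r = 0.067/12 per month; n is counted in months.
Ordinary annuity FV: 300,000 = 9,650 × [((1+r)^n − 1)/r].
(1+r)^n = 1 + 300,000 × r / 9,650, so n = ln(1 + 300,000·r/9,650) / ln(1+r) = 28.75.
Round up to a whole number of payments: n = 29.

29 payments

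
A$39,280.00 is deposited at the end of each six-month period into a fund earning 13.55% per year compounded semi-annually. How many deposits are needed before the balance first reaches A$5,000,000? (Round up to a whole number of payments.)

35 payments

Periodic rate r = 0.1355/2 per half-year; n is counted in half-years.
Ordinary annuity FV: 5,000,000 = 39,280 × [((1+r)^n − 1)/r].
(1+r)^n = 1 + 5,000,000 × r / 39,280, so n = ln(1 + 5,000,000·r/39,280) / ln(1+r) = 34.54.
Round up to a whole number of payments: n = 35.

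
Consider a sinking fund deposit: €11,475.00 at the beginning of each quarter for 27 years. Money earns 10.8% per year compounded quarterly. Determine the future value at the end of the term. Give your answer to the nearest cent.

This is an annuity due: 108 deposits of €11,475.00 at the beginning of each quarter.
Periodic rate r = 0.108/4 per quarter; n is counted in quarters.
FV = PMT × [((1+r)^n − 1)/r] × (1+r) = 11,475 × [(1+r)^108 − 1] / r × (1+r) = €7,318,265.73

€7,318,265.73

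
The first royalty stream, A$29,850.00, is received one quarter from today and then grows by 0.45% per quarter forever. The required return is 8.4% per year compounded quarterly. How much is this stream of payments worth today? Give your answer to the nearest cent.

A$1,809,090.91

Periodic rate r = 0.084/4 per quarter.
Growing perpetuity (Gordon): PV = PMT₁ / (r − g) = 29,850 / (r − 0.0045) = A$1,809,090.91.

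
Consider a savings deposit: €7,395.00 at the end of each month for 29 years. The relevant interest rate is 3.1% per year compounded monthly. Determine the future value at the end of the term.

This is an ordinary annuity: 348 deposits of €7,395.00 at the end of each month.
Periodic rate r = 0.031/12 per month; n is counted in months.
FV = PMT × [((1+r)^n − 1)/r] = 7,395 × [(1+r)^348 − 1] / r = €4,163,045.41

€4,163,045.41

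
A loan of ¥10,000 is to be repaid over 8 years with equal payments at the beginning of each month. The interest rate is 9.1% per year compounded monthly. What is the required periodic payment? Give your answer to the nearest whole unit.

Level annuity due; solve PV = PMT × [(1 − (1+r)^−n)/r] × (1+r) for PMT.
Periodic rate r = 0.091/12 per month; n is counted in months.
With n = 96: PMT = 10,000 / ([(1 − (1+r)^−n)/r] × (1+r)) = ¥146

¥146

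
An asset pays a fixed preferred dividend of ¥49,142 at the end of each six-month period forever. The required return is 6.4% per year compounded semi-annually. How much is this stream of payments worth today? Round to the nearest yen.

¥1,535,688

Periodic rate r = 0.064/2 per half-year.
Level perpetuity: PV = PMT / r = 49,142 / (0.064/2) = ¥1,535,688.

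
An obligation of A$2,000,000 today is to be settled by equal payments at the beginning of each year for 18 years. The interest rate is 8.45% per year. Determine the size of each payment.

Level annuity due; solve PV = PMT × [(1 − (1+r)^−n)/r] × (1+r) for PMT.
Periodic rate r = 0.0845 per year.
With n = 18: PMT = 2,000,000 / ([(1 − (1+r)^−n)/r] × (1+r)) = A$202,960.15

A$202,960.15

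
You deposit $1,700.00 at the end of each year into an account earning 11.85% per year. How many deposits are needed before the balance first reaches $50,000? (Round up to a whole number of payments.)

Periodic rate r = 0.1185 per year.
Ordinary annuity FV: 50,000 = 1,700 × [((1+r)^n − 1)/r].
(1+r)^n = 1 + 50,000 × r / 1,700, so n = ln(1 + 50,000·r/1,700) / ln(1+r) = 13.40.
Round up to a whole number of payments: n = 14.

14 payments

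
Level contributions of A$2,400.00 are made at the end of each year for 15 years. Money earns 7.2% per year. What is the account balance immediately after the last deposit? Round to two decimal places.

This is an ordinary annuity: 15 deposits of A$2,400.00 at the end of each year.
Periodic rate r = 0.072 per year.
FV = PMT × [((1+r)^n − 1)/r] = 2,400 × [(1+r)^15 − 1] / r = A$61,246.93

A$61,246.93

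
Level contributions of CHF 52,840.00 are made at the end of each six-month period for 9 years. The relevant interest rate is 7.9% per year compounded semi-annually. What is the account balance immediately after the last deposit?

This is an ordinary annuity: 18 deposits of CHF 52,840.00 at the end of each six-month period.
Periodic rate r = 0.079/2 per half-year; n is counted in half-years.
FV = PMT × [((1+r)^n − 1)/r] = 52,840 × [(1+r)^18 − 1] / r = CHF 1,348,900.68

CHF 1,348,900.68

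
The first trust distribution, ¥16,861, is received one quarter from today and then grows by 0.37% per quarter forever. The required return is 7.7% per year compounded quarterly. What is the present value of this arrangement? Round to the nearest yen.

¥1,084,309

Periodic rate r = 0.077/4 per quarter.
Growing perpetuity (Gordon): PV = PMT₁ / (r − g) = 16,861 / (r − 0.0037) = ¥1,084,309.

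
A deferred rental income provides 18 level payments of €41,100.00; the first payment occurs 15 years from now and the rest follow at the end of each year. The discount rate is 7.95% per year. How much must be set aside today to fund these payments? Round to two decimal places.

Ordinary annuity of 18 payments, first payment at period 15.
Periodic rate r = 0.0795 per year.
The ordinary-annuity PV formula values the stream one period before the first payment (period 14); discount that back 14 periods:
PV₀ = 41,100 × [1 − (1+r)^−18] / r × (1+r)^−14 = €132,452.35

€132,452.35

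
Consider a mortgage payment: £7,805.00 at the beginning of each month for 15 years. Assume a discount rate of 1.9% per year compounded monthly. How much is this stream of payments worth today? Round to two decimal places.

£1,223,537.80

This is an annuity due: 180 payments of £7,805.00 at the beginning of each month.
Periodic rate r = 0.019/12 per month; n is counted in months.
PV = PMT × [(1 − (1+r)^−n)/r] × (1+r) = 7,805 × [1 − (1+r)^−180] / r × (1+r) = £1,223,537.80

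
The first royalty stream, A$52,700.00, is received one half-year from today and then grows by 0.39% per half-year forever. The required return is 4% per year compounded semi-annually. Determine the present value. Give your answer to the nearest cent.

A$3,273,291.93

Periodic rate r = 0.04/2 per half-year.
Growing perpetuity (Gordon): PV = PMT₁ / (r − g) = 52,700 / (r − 0.0039) = A$3,273,291.93.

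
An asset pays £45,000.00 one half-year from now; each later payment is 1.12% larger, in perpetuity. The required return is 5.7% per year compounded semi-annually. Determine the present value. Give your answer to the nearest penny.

Periodic rate r = 0.057/2 per half-year.
Growing perpetuity (Gordon): PV = PMT₁ / (r − g) = 45,000 / (r − 0.0112) = £2,601,156.07.

£2,601,156.07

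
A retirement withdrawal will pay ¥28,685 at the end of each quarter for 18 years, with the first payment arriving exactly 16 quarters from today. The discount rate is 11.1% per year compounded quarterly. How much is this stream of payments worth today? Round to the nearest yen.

Ordinary annuity of 72 payments, first payment at period 16.
Periodic rate r = 0.111/4 per quarter; n is counted in quarters.
The ordinary-annuity PV formula values the stream one period before the first payment (period 15); discount that back 15 periods:
PV₀ = 28,685 × [1 − (1+r)^−72] / r × (1+r)^−15 = ¥590,075

¥590,075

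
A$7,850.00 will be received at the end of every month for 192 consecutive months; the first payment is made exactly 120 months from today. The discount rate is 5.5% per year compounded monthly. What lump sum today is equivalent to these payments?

A$580,837.98

Ordinary annuity of 192 payments, first payment at period 120.
Periodic rate r = 0.055/12 per month; n is counted in months.
The ordinary-annuity PV formula values the stream one period before the first payment (period 119); discount that back 119 periods:
PV₀ = 7,850 × [1 − (1+r)^−192] / r × (1+r)^−119 = A$580,837.98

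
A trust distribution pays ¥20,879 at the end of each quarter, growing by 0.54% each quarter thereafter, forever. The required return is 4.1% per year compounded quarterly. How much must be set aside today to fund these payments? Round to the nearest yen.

Periodic rate r = 0.041/4 per quarter.
Growing perpetuity (Gordon): PV = PMT₁ / (r − g) = 20,879 / (r − 0.0054) = ¥4,304,948.

¥4,304,948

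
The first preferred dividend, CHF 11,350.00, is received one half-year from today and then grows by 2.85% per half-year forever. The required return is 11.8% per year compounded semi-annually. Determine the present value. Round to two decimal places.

CHF 372,131.15

Periodic rate r = 0.118/2 per half-year.
Growing perpetuity (Gordon): PV = PMT₁ / (r − g) = 11,350 / (r − 0.0285) = CHF 372,131.15.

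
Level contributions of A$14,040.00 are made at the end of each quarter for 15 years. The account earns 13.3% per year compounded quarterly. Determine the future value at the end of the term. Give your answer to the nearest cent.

A$2,583,130.61

This is an ordinary annuity: 60 deposits of A$14,040.00 at the end of each quarter.
Periodic rate r = 0.133/4 per quarter; n is counted in quarters.
FV = PMT × [((1+r)^n − 1)/r] = 14,040 × [(1+r)^60 − 1] / r = A$2,583,130.61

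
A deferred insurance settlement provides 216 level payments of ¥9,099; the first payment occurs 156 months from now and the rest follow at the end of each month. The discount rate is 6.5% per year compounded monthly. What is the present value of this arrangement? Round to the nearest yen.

¥500,747

Ordinary annuity of 216 payments, first payment at period 156.
Periodic rate r = 0.065/12 per month; n is counted in months.
The ordinary-annuity PV formula values the stream one period before the first payment (period 155); discount that back 155 periods:
PV₀ = 9,099 × [1 − (1+r)^−216] / r × (1+r)^−155 = ¥500,747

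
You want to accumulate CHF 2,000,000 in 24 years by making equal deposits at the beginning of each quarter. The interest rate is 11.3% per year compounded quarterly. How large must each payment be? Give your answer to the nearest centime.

Level annuity due; solve FV = PMT × [((1+r)^n − 1)/r] × (1+r) for PMT.
Periodic rate r = 0.113/4 per quarter; n is counted in quarters.
With n = 96: PMT = 2,000,000 / ([((1+r)^n − 1)/r] × (1+r)) = CHF 4,069.11

CHF 4,069.11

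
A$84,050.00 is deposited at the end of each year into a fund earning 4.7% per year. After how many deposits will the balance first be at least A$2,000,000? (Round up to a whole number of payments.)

Periodic rate r = 0.047 per year.
Ordinary annuity FV: 2,000,000 = 84,050 × [((1+r)^n − 1)/r].
(1+r)^n = 1 + 2,000,000 × r / 84,050, so n = ln(1 + 2,000,000·r/84,050) / ln(1+r) = 16.34.
Round up to a whole number of payments: n = 17.

17 payments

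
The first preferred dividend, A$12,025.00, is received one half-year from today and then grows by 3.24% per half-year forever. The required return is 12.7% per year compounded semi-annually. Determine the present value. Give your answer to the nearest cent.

A$386,655.95

Periodic rate r = 0.127/2 per half-year.
Growing perpetuity (Gordon): PV = PMT₁ / (r − g) = 12,025 / (r − 0.0324) = A$386,655.95.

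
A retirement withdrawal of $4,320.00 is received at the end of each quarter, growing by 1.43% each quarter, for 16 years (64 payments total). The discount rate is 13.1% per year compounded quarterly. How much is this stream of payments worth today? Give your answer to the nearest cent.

$160,280.17

Periodic rate r = 0.131/4 per quarter; n is counted in quarters.
Growing ordinary annuity: PV = PMT₁ × [1 − ((1+g)/(1+r))^n] / (r − g) = 4,320 × [1 − ((1+0.0143)/(1+r))^64] / (r − 0.0143) = $160,280.17.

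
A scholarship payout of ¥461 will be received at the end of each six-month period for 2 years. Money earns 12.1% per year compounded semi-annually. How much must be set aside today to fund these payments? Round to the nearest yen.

This is an ordinary annuity: 4 payments of ¥461 at the end of each six-month period.
Periodic rate r = 0.121/2 per half-year; n is counted in half-years.
PV = PMT × [(1 − (1+r)^−n)/r] = 461 × [1 − (1+r)^−4] / r = ¥1,596

¥1,596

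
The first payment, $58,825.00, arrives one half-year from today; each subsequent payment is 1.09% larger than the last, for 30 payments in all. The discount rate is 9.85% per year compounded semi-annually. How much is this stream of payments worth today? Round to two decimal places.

Periodic rate r = 0.0985/2 per half-year; n is counted in half-years.
Growing ordinary annuity: PV = PMT₁ × [1 − ((1+g)/(1+r))^n] / (r − g) = 58,825 × [1 − ((1+0.0109)/(1+r))^30] / (r − 0.0109) = $1,031,933.66.

$1,031,933.66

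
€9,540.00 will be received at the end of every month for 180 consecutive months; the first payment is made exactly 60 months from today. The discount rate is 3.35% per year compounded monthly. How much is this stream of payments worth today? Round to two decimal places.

Ordinary annuity of 180 payments, first payment at period 60.
Periodic rate r = 0.0335/12 per month; n is counted in months.
The ordinary-annuity PV formula values the stream one period before the first payment (period 59); discount that back 59 periods:
PV₀ = 9,540 × [1 − (1+r)^−180] / r × (1+r)^−59 = €1,143,841.02

€1,143,841.02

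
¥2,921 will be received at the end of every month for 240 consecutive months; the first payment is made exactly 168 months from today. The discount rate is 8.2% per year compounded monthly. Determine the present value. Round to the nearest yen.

¥110,343

Ordinary annuity of 240 payments, first payment at period 168.
Periodic rate r = 0.082/12 per month; n is counted in months.
The ordinary-annuity PV formula values the stream one period before the first payment (period 167); discount that back 167 periods:
PV₀ = 2,921 × [1 − (1+r)^−240] / r × (1+r)^−167 = ¥110,343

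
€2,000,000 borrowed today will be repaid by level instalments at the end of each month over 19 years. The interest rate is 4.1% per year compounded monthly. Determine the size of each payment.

Level ordinary annuity; solve PV = PMT × [(1 − (1+r)^−n)/r] for PMT.
Periodic rate r = 0.041/12 per month; n is counted in months.
With n = 228: PMT = 2,000,000 / ([(1 − (1+r)^−n)/r]) = €12,642.01

€12,642.01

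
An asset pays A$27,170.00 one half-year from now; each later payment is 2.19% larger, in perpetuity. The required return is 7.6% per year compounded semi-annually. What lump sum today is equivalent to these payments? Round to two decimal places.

A$1,687,577.64

Periodic rate r = 0.076/2 per half-year.
Growing perpetuity (Gordon): PV = PMT₁ / (r − g) = 27,170 / (r − 0.0219) = A$1,687,577.64.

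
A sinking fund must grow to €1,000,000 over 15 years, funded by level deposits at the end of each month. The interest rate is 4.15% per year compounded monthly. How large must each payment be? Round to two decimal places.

Level ordinary annuity; solve FV = PMT × [((1+r)^n − 1)/r] for PMT.
Periodic rate r = 0.0415/12 per month; n is counted in months.
With n = 180: PMT = 1,000,000 / ([((1+r)^n − 1)/r]) = €4,013.94

€4,013.94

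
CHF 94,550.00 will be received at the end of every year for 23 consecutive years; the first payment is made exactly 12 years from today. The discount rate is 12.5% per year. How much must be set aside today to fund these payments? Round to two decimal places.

Ordinary annuity of 23 payments, first payment at period 12.
Periodic rate r = 0.125 per year.
The ordinary-annuity PV formula values the stream one period before the first payment (period 11); discount that back 11 periods:
PV₀ = 94,550 × [1 − (1+r)^−23] / r × (1+r)^−11 = CHF 193,259.26

CHF 193,259.26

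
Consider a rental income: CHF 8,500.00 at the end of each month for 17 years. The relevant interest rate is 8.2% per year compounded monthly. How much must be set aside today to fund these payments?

CHF 933,847.32

This is an ordinary annuity: 204 payments of CHF 8,500.00 at the end of each month.
Periodic rate r = 0.082/12 per month; n is counted in months.
PV = PMT × [(1 − (1+r)^−n)/r] = 8,500 × [1 − (1+r)^−204] / r = CHF 933,847.32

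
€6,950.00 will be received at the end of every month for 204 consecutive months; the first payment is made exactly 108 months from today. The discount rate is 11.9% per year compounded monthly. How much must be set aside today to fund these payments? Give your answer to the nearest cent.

€211,248.45

Ordinary annuity of 204 payments, first payment at period 108.
Periodic rate r = 0.119/12 per month; n is counted in months.
The ordinary-annuity PV formula values the stream one period before the first payment (period 107); discount that back 107 periods:
PV₀ = 6,950 × [1 − (1+r)^−204] / r × (1+r)^−107 = €211,248.45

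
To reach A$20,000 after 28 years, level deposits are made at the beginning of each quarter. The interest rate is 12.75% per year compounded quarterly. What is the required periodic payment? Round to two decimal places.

A$18.96

Level annuity due; solve FV = PMT × [((1+r)^n − 1)/r] × (1+r) for PMT.
Periodic rate r = 0.1275/4 per quarter; n is counted in quarters.
With n = 112: PMT = 20,000 / ([((1+r)^n − 1)/r] × (1+r)) = A$18.96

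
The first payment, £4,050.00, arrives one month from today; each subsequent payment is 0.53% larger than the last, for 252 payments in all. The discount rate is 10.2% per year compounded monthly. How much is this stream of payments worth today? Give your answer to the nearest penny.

£697,440.21

Periodic rate r = 0.102/12 per month; n is counted in months.
Growing ordinary annuity: PV = PMT₁ × [1 − ((1+g)/(1+r))^n] / (r − g) = 4,050 × [1 − ((1+0.0053)/(1+r))^252] / (r − 0.0053) = £697,440.21.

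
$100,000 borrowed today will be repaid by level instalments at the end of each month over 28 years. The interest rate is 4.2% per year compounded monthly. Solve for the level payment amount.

Level ordinary annuity; solve PV = PMT × [(1 − (1+r)^−n)/r] for PMT.
Periodic rate r = 0.042/12 per month; n is counted in months.
With n = 336: PMT = 100,000 / ([(1 − (1+r)^−n)/r]) = $506.62

$506.62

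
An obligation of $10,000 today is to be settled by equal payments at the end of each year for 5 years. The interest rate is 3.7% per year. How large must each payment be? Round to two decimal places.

$2,227.37

Level ordinary annuity; solve PV = PMT × [(1 − (1+r)^−n)/r] for PMT.
Periodic rate r = 0.037 per year.
With n = 5: PMT = 10,000 / ([(1 − (1+r)^−n)/r]) = $2,227.37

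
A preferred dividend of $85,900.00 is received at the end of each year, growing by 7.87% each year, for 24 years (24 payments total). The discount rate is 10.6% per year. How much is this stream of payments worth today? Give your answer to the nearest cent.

Periodic rate r = 0.106 per year.
Growing ordinary annuity: PV = PMT₁ × [1 − ((1+g)/(1+r))^n] / (r − g) = 85,900 × [1 − ((1+0.0787)/(1+r))^24] / (r − 0.0787) = $1,419,395.19.

$1,419,395.19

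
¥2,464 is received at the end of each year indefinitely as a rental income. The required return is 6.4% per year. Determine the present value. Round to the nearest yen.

¥38,500

Periodic rate r = 0.064 per year.
Level perpetuity: PV = PMT / r = 2,464 / (0.064) = ¥38,500.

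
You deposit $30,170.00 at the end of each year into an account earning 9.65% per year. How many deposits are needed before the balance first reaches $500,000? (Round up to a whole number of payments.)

Periodic rate r = 0.0965 per year.
Ordinary annuity FV: 500,000 = 30,170 × [((1+r)^n − 1)/r].
(1+r)^n = 1 + 500,000 × r / 30,170, so n = ln(1 + 500,000·r/30,170) / ln(1+r) = 10.37.
Round up to a whole number of payments: n = 11.

11 payments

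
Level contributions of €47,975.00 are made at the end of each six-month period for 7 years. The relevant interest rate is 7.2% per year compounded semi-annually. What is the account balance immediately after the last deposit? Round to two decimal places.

€853,858.98

This is an ordinary annuity: 14 deposits of €47,975.00 at the end of each six-month period.
Periodic rate r = 0.072/2 per half-year; n is counted in half-years.
FV = PMT × [((1+r)^n − 1)/r] = 47,975 × [(1+r)^14 − 1] / r = €853,858.98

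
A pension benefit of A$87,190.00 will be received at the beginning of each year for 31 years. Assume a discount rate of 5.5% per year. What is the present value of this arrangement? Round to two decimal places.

A$1,354,387.24

This is an annuity due: 31 payments of A$87,190.00 at the beginning of each year.
Periodic rate r = 0.055 per year.
PV = PMT × [(1 − (1+r)^−n)/r] × (1+r) = 87,190 × [1 − (1+r)^−31] / r × (1+r) = A$1,354,387.24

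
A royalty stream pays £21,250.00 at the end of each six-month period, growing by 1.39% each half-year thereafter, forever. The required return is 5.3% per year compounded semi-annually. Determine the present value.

£1,686,507.94

Periodic rate r = 0.053/2 per half-year.
Growing perpetuity (Gordon): PV = PMT₁ / (r − g) = 21,250 / (r − 0.0139) = £1,686,507.94.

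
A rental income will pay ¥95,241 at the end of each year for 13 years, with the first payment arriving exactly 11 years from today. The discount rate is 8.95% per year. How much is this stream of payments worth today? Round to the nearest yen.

¥303,399

Ordinary annuity of 13 payments, first payment at period 11.
Periodic rate r = 0.0895 per year.
The ordinary-annuity PV formula values the stream one period before the first payment (period 10); discount that back 10 periods:
PV₀ = 95,241 × [1 − (1+r)^−13] / r × (1+r)^−10 = ¥303,399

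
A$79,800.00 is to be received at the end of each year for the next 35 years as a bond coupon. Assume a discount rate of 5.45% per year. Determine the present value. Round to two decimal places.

A$1,235,672.96

This is an ordinary annuity: 35 payments of A$79,800.00 at the end of each year.
Periodic rate r = 0.0545 per year.
PV = PMT × [(1 − (1+r)^−n)/r] = 79,800 × [1 − (1+r)^−35] / r = A$1,235,672.96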